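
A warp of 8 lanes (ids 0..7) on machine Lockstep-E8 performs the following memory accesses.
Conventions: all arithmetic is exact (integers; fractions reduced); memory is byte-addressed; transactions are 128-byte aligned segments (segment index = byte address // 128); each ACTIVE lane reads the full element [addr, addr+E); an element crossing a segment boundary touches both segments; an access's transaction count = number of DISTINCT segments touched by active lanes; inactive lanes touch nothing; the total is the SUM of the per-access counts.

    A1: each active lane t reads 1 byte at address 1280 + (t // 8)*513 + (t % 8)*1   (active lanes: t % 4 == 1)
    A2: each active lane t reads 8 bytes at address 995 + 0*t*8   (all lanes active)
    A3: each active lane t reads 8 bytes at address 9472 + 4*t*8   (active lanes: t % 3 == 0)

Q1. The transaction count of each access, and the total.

A1: 1 transaction
A2: 1 transaction
A3: 2 transactions

Answer: 1,1,2; total 4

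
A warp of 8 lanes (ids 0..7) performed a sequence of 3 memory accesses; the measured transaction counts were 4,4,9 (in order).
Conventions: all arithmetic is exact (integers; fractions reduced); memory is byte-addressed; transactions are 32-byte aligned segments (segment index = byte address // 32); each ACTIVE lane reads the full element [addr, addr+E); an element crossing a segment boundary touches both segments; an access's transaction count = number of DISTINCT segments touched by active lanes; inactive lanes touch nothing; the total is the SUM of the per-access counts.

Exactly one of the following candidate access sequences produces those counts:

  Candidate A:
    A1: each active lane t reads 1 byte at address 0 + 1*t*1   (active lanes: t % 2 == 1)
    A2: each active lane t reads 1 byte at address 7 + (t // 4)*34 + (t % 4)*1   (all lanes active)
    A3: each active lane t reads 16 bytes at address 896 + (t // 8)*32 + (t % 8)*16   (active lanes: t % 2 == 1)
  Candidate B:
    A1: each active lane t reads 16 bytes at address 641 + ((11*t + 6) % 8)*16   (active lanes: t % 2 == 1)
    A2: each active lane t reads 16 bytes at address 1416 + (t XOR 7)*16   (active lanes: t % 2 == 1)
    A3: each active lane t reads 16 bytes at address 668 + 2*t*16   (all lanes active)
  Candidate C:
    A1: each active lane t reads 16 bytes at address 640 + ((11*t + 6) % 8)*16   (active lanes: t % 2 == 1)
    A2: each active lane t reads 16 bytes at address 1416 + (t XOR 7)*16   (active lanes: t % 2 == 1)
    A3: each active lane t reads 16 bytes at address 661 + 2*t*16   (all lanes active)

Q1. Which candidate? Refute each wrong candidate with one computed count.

A: A1 gives 1 transaction, not 4
B: A1 gives 5 transactions, not 4
C: all counts match (4,4,9)

Answer: C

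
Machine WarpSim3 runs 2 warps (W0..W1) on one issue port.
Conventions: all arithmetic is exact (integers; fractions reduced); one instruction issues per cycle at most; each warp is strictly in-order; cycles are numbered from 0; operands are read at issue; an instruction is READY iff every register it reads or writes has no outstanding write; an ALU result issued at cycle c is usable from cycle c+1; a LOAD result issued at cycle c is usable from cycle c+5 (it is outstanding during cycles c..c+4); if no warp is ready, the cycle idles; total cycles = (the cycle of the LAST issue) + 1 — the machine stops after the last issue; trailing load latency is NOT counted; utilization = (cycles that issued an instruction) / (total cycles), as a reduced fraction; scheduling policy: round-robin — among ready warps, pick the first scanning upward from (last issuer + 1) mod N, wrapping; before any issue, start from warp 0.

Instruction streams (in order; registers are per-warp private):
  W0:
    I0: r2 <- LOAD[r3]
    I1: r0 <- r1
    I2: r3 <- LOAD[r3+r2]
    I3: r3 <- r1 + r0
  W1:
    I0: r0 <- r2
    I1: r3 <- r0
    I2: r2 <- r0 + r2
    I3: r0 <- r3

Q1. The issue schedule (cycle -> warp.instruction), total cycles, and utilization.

cycle 0: W0.I0
cycle 1: W1.I0
cycle 2: W0.I1
cycle 3: W1.I1
cycle 4: W1.I2
cycle 5: W0.I2
cycle 6: W1.I3
cycle 7: idle
cycle 8: idle
cycle 9: idle
cycle 10: W0.I3

Answer: 11 cycles, utilization 8/11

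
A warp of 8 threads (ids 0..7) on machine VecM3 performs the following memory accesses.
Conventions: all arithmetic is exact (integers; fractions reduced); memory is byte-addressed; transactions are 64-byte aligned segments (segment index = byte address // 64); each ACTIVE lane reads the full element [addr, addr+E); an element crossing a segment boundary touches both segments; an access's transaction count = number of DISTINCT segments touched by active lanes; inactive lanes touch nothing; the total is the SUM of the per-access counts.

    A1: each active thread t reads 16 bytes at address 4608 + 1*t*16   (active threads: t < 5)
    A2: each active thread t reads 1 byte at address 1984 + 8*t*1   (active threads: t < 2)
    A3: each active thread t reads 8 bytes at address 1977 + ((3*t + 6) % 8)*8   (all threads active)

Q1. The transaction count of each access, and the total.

A1: 2 transactions
A2: 1 transaction
A3: 2 transactions

Answer: 2,1,2; total 5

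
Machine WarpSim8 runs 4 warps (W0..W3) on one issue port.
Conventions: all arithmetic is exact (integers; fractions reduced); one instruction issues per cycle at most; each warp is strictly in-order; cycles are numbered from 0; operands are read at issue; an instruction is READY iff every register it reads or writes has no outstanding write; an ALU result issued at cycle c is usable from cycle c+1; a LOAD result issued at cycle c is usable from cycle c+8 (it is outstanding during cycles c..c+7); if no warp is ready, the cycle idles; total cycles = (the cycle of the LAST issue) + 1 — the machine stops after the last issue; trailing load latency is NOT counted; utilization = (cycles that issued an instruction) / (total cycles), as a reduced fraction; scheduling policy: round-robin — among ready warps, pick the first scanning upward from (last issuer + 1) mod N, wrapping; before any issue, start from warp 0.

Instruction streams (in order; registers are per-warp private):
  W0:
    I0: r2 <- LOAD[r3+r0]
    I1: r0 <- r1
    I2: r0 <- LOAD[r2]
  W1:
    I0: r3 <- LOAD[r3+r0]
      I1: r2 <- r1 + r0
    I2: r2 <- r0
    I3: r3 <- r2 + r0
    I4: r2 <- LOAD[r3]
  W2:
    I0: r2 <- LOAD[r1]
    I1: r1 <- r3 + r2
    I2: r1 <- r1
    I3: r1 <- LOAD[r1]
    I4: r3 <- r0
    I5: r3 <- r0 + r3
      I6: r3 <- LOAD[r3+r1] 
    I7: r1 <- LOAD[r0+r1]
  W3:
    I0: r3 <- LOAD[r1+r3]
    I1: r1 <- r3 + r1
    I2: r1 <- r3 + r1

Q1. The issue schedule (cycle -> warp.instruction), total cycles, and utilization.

cycle 0: W0.I0
cycle 1: W1.I0
cycle 2: W2.I0
cycle 3: W3.I0
cycle 4: W0.I1
cycle 5: W1.I1
cycle 6: W1.I2
cycle 7: idle
cycle 8: W0.I2
cycle 9: W1.I3
cycle 10: W2.I1
cycle 11: W3.I1
cycle 12: W1.I4
cycle 13: W2.I2
cycle 14: W3.I2
cycle 15: W2.I3
cycle 16: W2.I4
cycle 17: W2.I5
cycle 18: idle
cycle 19: idle
cycle 20: idle
cycle 21: idle
cycle 22: idle
cycle 23: W2.I6
cycle 24: W2.I7

Answer: 25 cycles, utilization 19/25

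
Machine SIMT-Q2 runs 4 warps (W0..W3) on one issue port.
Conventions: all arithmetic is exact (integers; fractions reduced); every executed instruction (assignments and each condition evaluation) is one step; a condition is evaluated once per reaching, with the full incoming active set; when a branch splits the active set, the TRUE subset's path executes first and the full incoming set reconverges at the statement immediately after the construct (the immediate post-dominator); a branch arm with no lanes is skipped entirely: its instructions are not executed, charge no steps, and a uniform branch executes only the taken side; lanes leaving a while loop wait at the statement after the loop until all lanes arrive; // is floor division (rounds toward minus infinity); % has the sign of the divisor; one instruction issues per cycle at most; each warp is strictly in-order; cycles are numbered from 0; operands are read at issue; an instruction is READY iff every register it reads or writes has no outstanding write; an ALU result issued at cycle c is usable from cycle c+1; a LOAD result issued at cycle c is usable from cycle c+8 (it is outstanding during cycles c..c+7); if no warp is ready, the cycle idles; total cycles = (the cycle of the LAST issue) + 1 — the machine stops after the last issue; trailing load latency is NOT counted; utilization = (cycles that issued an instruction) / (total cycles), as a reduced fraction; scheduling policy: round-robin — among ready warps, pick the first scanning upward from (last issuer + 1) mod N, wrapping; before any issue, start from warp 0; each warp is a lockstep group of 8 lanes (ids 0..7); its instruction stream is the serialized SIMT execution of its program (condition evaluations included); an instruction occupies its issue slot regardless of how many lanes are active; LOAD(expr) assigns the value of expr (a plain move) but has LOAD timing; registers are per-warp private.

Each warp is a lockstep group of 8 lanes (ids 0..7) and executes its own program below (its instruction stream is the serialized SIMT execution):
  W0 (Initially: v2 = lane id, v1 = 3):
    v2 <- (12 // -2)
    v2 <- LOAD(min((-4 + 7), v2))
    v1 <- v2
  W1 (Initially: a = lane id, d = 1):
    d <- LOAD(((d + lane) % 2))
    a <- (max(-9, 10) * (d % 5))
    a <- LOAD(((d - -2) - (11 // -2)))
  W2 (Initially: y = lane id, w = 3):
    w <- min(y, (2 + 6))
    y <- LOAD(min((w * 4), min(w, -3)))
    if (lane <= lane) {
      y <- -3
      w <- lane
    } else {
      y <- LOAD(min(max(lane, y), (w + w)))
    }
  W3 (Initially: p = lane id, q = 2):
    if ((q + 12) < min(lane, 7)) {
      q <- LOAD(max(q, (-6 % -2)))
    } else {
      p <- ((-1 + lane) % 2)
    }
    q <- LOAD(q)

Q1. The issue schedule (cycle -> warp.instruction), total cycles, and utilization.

cycle 0: W0.I0
cycle 1: W1.I0
cycle 2: W2.I0
cycle 3: W3.I0
cycle 4: W0.I1
cycle 5: W2.I1
cycle 6: W3.I1
cycle 7: W2.I2
cycle 8: W3.I2
cycle 9: W1.I1
cycle 10: W1.I2
cycle 11: idle
cycle 12: W0.I2
cycle 13: W2.I3
cycle 14: W2.I4

Answer: 15 cycles, utilization 14/15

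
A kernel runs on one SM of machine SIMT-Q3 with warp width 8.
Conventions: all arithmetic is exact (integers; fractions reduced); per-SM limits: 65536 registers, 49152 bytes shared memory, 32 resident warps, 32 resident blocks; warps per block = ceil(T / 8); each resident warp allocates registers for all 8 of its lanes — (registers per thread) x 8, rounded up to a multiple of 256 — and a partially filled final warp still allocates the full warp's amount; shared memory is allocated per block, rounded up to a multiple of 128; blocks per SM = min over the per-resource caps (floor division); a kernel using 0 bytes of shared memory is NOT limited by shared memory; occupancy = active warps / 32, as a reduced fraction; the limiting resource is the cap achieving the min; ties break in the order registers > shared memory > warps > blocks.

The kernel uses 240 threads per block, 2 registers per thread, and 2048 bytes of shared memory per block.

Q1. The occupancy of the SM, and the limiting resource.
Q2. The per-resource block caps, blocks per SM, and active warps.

Answer: occupancy 15/16, limited by warps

registers: 8 blocks
shared memory: 24 blocks
warps: 1 block
blocks: 32 blocks

Answer: 1 block, 30 active warps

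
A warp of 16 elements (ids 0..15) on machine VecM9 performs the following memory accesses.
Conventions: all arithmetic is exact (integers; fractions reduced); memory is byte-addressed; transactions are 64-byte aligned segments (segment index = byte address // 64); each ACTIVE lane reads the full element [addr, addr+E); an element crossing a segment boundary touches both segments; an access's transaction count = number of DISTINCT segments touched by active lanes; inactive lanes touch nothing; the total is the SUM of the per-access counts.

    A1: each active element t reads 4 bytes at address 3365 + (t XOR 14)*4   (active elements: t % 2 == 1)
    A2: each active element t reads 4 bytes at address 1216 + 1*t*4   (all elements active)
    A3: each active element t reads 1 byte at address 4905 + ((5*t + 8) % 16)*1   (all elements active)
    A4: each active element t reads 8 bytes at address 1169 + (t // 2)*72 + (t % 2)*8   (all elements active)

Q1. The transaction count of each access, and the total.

A1: 2 transactions
A2: 1 transaction
A3: 1 transaction
A4: 9 transactions

Answer: 2,1,1,9; total 13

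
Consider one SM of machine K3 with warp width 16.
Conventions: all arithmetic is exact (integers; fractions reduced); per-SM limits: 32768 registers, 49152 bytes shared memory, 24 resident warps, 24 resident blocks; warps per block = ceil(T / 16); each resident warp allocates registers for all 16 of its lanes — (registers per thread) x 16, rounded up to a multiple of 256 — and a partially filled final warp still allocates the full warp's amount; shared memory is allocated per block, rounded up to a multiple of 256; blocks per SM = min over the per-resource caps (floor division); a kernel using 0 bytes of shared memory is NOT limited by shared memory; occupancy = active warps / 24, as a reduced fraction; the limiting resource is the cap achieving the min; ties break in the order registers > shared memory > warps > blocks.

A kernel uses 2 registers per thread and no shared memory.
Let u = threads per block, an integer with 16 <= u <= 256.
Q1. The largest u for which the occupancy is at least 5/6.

Answer: u = 192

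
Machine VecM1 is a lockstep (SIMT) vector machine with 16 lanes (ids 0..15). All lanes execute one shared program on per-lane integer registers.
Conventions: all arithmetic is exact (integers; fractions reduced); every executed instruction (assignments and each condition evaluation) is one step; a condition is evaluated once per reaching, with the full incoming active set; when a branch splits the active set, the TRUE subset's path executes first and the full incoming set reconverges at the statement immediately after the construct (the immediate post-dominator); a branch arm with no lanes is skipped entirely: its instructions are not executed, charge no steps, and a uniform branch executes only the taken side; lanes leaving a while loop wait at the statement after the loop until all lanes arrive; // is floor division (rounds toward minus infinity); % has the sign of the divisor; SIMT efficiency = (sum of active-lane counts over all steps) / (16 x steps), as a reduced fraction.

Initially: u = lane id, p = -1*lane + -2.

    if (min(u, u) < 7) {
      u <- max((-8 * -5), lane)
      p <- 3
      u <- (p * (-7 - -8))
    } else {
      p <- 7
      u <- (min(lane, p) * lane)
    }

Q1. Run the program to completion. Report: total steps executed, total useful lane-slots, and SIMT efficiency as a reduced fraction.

Answer: 6 steps, 55 useful, 55/96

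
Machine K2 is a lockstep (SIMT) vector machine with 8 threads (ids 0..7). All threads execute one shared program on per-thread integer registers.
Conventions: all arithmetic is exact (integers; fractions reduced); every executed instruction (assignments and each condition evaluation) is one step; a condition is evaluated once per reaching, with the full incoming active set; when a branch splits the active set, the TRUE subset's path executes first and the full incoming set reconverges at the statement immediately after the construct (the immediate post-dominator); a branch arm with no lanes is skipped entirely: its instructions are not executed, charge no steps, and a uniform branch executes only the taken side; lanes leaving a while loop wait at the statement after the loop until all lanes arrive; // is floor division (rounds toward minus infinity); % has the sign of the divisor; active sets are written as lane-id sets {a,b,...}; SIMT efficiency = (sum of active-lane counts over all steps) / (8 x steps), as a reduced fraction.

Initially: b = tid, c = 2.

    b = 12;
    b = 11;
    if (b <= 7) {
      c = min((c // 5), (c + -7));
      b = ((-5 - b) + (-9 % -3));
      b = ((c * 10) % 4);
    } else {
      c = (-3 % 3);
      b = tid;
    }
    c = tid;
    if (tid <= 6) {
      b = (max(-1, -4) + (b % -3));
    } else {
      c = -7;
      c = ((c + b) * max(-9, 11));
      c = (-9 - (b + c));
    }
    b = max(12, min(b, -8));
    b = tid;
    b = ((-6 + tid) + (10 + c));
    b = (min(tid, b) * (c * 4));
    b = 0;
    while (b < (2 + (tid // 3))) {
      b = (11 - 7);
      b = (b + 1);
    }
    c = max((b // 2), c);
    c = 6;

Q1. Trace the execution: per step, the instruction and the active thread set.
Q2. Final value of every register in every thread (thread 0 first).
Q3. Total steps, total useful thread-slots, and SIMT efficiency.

step 0: b <- 12                      {0,1,2,3,4,5,6,7}
step 1: b <- 11                      {0,1,2,3,4,5,6,7}
step 2: eval (b <= 7)                {0,1,2,3,4,5,6,7}
step 3: c <- (-3 % 3)                {0,1,2,3,4,5,6,7}
step 4: b <- tid                     {0,1,2,3,4,5,6,7}
step 5: c <- tid                     {0,1,2,3,4,5,6,7}
step 6: eval (tid <= 6)              {0,1,2,3,4,5,6,7}
step 7: b <- (max(-1, -4) + (b % -3)) {0,1,2,3,4,5,6}
step 8: c <- -7                      {7}
step 9: c <- ((c + b) * max(-9, 11)) {7}
step 10: c <- (-9 - (b + c))          {7}
step 11: b <- max(12, min(b, -8))     {0,1,2,3,4,5,6,7}
step 12: b <- tid                     {0,1,2,3,4,5,6,7}
step 13: b <- ((-6 + tid) + (10 + c)) {0,1,2,3,4,5,6,7}
step 14: b <- (min(tid, b) * (c * 4)) {0,1,2,3,4,5,6,7}
step 15: b <- 0                       {0,1,2,3,4,5,6,7}
step 16: eval (b < (2 + (tid // 3)))  {0,1,2,3,4,5,6,7}
step 17: b <- (11 - 7)                {0,1,2,3,4,5,6,7}
step 18: b <- (b + 1)                 {0,1,2,3,4,5,6,7}
step 19: eval (b < (2 + (tid // 3)))  {0,1,2,3,4,5,6,7}
step 20: c <- max((b // 2), c)        {0,1,2,3,4,5,6,7}
step 21: c <- 6                       {0,1,2,3,4,5,6,7}

Answer: 22 steps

b: 5,5,5,5,5,5,5,5
c: 6,6,6,6,6,6,6,6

steps = 22; useful = 154; efficiency = 154/176 = 7/8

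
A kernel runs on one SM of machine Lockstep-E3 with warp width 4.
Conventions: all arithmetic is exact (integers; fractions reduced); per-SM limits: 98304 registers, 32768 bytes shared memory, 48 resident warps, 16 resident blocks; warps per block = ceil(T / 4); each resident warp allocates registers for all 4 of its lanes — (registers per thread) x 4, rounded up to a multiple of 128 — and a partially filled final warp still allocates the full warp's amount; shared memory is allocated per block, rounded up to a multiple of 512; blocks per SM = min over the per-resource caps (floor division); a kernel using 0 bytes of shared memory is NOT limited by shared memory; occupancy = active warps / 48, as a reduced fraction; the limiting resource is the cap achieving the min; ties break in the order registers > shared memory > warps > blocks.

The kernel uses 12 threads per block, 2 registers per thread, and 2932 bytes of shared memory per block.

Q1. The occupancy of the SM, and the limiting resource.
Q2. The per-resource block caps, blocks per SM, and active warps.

Answer: occupancy 5/8, limited by shared memory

registers: 256 blocks
shared memory: 10 blocks
warps: 16 blocks
blocks: 16 blocks

Answer: 10 blocks, 30 active warps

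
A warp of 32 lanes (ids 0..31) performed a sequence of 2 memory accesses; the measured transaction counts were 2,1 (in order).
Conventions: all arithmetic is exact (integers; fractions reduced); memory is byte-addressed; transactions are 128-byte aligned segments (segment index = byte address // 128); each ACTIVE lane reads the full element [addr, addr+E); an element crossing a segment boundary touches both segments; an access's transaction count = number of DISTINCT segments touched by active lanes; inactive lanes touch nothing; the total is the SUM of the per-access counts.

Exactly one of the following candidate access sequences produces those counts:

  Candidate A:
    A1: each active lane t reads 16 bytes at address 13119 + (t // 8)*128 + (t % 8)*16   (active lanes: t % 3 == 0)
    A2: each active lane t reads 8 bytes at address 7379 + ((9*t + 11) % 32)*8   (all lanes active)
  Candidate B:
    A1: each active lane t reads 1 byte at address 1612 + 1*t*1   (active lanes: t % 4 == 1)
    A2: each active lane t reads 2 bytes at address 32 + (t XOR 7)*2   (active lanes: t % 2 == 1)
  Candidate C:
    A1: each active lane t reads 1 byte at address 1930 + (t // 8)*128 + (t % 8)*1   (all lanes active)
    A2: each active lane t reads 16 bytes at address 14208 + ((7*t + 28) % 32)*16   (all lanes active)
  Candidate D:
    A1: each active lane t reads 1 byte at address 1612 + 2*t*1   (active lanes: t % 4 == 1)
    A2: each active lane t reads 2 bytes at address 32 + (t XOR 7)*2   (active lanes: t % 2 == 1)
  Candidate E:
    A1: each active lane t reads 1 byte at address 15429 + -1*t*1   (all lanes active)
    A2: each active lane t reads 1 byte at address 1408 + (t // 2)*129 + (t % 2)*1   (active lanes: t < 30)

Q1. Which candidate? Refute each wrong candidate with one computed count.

A: A1 gives 5 transactions, not 2
B: A1 gives 1 transaction, not 2
C: A1 gives 4 transactions, not 2
E: A1 gives 1 transaction, not 2
D: all counts match (2,1)

Answer: D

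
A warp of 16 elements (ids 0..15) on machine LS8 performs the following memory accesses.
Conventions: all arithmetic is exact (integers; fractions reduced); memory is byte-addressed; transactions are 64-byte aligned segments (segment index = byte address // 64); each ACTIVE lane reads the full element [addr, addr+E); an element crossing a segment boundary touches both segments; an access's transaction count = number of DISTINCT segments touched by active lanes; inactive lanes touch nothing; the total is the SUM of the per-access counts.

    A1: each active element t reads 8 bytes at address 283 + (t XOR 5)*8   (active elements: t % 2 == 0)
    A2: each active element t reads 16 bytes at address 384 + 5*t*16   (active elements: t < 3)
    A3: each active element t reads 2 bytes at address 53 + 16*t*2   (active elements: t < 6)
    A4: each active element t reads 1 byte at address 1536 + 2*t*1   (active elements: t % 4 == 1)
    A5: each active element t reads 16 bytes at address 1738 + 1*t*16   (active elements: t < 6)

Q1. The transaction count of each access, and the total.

A1: 3 transactions
A2: 3 transactions
A3: 4 transactions
A4: 1 transaction
A5: 2 transactions

Answer: 3,3,4,1,2; total 13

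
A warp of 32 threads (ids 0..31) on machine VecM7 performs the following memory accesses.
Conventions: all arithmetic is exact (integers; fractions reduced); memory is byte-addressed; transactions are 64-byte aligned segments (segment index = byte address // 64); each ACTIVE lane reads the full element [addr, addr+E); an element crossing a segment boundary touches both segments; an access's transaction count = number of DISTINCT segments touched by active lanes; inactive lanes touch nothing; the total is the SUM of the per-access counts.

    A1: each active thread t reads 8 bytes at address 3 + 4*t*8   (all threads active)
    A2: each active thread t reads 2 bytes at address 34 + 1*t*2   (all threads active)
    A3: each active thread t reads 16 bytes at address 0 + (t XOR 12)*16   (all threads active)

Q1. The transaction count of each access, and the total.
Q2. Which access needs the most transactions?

A1: 16 transactions
A2: 2 transactions
A3: 8 transactions

Answer: 16,2,8; total 26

Answer: A1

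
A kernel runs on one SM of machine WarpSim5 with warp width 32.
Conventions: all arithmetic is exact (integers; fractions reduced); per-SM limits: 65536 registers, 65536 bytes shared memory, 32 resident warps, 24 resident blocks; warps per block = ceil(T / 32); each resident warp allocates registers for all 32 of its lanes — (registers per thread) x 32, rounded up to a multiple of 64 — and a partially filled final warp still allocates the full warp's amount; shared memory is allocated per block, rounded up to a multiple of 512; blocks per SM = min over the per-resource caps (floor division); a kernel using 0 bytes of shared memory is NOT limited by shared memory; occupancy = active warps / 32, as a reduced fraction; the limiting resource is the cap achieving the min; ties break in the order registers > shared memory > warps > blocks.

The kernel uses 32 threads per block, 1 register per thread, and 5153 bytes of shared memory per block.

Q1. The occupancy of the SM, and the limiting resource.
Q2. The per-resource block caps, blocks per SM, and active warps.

Answer: occupancy 11/32, limited by shared memory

registers: 1024 blocks
shared memory: 11 blocks
warps: 32 blocks
blocks: 24 blocks

Answer: 11 blocks, 11 active warps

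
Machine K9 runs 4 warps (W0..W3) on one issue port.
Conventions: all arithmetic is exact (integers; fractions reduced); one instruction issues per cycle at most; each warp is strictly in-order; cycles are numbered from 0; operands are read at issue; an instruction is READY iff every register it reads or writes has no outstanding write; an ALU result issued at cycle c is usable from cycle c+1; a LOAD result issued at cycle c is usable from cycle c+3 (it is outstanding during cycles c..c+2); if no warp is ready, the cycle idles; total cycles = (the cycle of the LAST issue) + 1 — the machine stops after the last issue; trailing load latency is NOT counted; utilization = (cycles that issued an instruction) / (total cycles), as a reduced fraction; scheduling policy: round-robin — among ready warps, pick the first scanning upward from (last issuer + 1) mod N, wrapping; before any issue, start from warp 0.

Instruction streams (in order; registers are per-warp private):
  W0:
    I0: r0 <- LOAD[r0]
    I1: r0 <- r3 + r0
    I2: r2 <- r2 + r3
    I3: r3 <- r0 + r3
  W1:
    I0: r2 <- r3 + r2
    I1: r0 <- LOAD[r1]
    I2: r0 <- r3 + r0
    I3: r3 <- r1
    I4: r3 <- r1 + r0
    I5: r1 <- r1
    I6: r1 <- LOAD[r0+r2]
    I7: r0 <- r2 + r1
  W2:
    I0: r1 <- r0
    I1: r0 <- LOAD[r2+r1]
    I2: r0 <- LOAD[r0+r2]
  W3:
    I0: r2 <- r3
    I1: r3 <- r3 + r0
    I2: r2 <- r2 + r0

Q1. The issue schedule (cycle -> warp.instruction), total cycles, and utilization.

cycle 0: W0.I0
cycle 1: W1.I0
cycle 2: W2.I0
cycle 3: W3.I0
cycle 4: W0.I1
cycle 5: W1.I1
cycle 6: W2.I1
cycle 7: W3.I1
cycle 8: W0.I2
cycle 9: W1.I2
cycle 10: W2.I2
cycle 11: W3.I2
cycle 12: W0.I3
cycle 13: W1.I3
cycle 14: W1.I4
cycle 15: W1.I5
cycle 16: W1.I6
cycle 17: idle
cycle 18: idle
cycle 19: W1.I7

Answer: 20 cycles, utilization 9/10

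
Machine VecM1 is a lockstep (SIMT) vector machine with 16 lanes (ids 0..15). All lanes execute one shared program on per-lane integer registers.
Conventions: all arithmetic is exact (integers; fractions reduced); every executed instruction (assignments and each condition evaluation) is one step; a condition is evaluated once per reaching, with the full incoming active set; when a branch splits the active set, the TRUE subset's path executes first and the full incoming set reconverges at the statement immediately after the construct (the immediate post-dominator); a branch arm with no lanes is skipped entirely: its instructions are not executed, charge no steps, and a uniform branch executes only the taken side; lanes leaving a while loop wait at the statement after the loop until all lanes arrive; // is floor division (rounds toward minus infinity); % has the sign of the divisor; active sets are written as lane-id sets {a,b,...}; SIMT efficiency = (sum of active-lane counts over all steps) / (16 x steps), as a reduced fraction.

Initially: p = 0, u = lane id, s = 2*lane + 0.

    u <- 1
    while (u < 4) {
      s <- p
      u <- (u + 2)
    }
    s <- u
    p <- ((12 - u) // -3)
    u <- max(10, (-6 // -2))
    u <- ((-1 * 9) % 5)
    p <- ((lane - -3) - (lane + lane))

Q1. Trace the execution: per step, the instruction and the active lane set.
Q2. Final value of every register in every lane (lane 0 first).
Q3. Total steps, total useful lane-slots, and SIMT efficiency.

step 0: u <- 1                       {0,1,2,3,4,5,6,7,8,9,10,11,12,13,14,15}
step 1: eval (u < 4)                 {0,1,2,3,4,5,6,7,8,9,10,11,12,13,14,15}
step 2: s <- p                       {0,1,2,3,4,5,6,7,8,9,10,11,12,13,14,15}
step 3: u <- (u + 2)                 {0,1,2,3,4,5,6,7,8,9,10,11,12,13,14,15}
step 4: eval (u < 4)                 {0,1,2,3,4,5,6,7,8,9,10,11,12,13,14,15}
step 5: s <- p                       {0,1,2,3,4,5,6,7,8,9,10,11,12,13,14,15}
step 6: u <- (u + 2)                 {0,1,2,3,4,5,6,7,8,9,10,11,12,13,14,15}
step 7: eval (u < 4)                 {0,1,2,3,4,5,6,7,8,9,10,11,12,13,14,15}
step 8: s <- u                       {0,1,2,3,4,5,6,7,8,9,10,11,12,13,14,15}
step 9: p <- ((12 - u) // -3)        {0,1,2,3,4,5,6,7,8,9,10,11,12,13,14,15}
step 10: u <- max(10, (-6 // -2))     {0,1,2,3,4,5,6,7,8,9,10,11,12,13,14,15}
step 11: u <- ((-1 * 9) % 5)          {0,1,2,3,4,5,6,7,8,9,10,11,12,13,14,15}
step 12: p <- ((lane - -3) - (lane + lane)) {0,1,2,3,4,5,6,7,8,9,10,11,12,13,14,15}

Answer: 13 steps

p: 3,2,1,0,-1,-2,-3,-4,-5,-6,-7,-8,-9,-10,-11,-12
u: 1,1,1,1,1,1,1,1,1,1,1,1,1,1,1,1
s: 5,5,5,5,5,5,5,5,5,5,5,5,5,5,5,5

steps = 13; useful = 208; efficiency = 208/208 = 1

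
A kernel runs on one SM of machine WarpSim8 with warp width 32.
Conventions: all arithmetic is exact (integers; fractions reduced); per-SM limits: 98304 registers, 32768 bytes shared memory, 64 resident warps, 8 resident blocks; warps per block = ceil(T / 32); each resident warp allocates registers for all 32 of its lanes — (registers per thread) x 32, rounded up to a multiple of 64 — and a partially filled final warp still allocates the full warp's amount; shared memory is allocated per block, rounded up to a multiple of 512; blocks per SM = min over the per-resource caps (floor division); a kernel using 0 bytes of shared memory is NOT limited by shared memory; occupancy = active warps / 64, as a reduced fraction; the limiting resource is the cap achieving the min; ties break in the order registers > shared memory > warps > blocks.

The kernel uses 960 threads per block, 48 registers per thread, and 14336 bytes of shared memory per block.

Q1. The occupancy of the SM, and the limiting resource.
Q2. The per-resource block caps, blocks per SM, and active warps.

Answer: occupancy 15/16, limited by registers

registers: 2 blocks
shared memory: 2 blocks
warps: 2 blocks
blocks: 8 blocks

Answer: 2 blocks, 60 active warps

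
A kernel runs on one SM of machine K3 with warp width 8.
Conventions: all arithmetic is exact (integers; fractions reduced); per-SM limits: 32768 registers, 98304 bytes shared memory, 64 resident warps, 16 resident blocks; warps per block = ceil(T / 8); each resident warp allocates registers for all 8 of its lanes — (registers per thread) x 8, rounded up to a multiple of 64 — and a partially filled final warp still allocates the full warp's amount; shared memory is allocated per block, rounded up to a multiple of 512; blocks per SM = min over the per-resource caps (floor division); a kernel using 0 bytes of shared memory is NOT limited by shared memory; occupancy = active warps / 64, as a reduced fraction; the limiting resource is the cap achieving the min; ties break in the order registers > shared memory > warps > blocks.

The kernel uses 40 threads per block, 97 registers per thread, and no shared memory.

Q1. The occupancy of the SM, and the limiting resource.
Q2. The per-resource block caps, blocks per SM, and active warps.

Answer: occupancy 35/64, limited by registers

registers: 7 blocks
shared memory: no limit (kernel uses none)
warps: 12 blocks
blocks: 16 blocks

Answer: 7 blocks, 35 active warps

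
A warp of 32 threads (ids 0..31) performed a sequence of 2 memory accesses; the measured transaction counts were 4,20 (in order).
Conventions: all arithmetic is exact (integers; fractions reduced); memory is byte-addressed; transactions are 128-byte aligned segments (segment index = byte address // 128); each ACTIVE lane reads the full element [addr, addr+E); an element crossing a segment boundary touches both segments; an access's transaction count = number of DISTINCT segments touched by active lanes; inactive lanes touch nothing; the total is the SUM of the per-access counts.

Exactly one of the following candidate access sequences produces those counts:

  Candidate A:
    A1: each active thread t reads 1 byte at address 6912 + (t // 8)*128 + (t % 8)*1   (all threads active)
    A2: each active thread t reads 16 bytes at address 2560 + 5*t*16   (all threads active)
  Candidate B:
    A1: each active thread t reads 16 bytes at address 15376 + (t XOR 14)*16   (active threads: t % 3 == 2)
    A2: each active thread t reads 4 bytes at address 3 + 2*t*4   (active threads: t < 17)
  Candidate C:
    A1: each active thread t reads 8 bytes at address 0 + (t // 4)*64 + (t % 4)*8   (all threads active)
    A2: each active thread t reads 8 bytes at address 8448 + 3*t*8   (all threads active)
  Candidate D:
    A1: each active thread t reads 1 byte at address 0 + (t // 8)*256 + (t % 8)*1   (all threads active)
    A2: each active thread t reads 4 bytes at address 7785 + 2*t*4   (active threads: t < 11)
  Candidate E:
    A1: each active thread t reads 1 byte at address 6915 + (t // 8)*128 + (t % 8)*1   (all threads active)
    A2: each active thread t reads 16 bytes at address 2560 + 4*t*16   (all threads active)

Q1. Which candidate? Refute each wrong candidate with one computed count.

B: A1 gives 5 transactions, not 4
C: A2 gives 6 transactions, not 20
D: A2 gives 2 transactions, not 20
E: A2 gives 16 transactions, not 20
A: all counts match (4,20)

Answer: A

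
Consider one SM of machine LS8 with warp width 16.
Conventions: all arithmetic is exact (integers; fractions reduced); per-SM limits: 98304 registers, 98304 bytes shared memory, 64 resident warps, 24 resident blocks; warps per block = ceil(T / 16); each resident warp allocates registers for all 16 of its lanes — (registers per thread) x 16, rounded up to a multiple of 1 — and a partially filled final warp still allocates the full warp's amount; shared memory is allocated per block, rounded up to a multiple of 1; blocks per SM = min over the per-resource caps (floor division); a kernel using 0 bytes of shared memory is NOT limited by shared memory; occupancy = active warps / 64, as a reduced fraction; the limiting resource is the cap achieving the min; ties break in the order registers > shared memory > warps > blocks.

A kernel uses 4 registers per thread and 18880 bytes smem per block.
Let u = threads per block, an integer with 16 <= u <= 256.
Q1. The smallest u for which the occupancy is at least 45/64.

Answer: u = 129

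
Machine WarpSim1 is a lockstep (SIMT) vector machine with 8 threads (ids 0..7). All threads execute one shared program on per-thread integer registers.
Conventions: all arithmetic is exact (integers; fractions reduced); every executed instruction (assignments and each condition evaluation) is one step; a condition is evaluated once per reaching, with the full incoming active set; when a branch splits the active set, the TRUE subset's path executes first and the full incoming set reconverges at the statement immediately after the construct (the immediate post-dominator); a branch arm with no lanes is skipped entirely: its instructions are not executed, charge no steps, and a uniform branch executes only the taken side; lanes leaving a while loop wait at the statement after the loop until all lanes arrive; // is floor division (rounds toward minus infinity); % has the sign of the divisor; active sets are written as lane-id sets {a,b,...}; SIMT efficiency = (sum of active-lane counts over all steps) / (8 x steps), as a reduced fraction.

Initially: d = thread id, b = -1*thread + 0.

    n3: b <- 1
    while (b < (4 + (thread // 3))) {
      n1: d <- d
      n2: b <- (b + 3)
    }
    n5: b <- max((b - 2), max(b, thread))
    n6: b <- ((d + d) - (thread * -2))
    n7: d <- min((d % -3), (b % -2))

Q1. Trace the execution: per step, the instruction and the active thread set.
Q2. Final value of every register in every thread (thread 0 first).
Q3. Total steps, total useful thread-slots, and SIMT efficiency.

step 0: b <- 1                       {0,1,2,3,4,5,6,7}
step 1: eval (b < (4 + (thread // 3))) {0,1,2,3,4,5,6,7}
step 2: d <- d                       {0,1,2,3,4,5,6,7}
step 3: b <- (b + 3)                 {0,1,2,3,4,5,6,7}
step 4: eval (b < (4 + (thread // 3))) {0,1,2,3,4,5,6,7}
step 5: d <- d                       {3,4,5,6,7}
step 6: b <- (b + 3)                 {3,4,5,6,7}
step 7: eval (b < (4 + (thread // 3))) {3,4,5,6,7}
step 8: b <- max((b - 2), max(b, thread)) {0,1,2,3,4,5,6,7}
step 9: b <- ((d + d) - (thread * -2)) {0,1,2,3,4,5,6,7}
step 10: d <- min((d % -3), (b % -2)) {0,1,2,3,4,5,6,7}

Answer: 11 steps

d: 0,-2,-1,0,-2,-1,0,-2
b: 0,4,8,12,16,20,24,28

steps = 11; useful = 79; efficiency = 79/88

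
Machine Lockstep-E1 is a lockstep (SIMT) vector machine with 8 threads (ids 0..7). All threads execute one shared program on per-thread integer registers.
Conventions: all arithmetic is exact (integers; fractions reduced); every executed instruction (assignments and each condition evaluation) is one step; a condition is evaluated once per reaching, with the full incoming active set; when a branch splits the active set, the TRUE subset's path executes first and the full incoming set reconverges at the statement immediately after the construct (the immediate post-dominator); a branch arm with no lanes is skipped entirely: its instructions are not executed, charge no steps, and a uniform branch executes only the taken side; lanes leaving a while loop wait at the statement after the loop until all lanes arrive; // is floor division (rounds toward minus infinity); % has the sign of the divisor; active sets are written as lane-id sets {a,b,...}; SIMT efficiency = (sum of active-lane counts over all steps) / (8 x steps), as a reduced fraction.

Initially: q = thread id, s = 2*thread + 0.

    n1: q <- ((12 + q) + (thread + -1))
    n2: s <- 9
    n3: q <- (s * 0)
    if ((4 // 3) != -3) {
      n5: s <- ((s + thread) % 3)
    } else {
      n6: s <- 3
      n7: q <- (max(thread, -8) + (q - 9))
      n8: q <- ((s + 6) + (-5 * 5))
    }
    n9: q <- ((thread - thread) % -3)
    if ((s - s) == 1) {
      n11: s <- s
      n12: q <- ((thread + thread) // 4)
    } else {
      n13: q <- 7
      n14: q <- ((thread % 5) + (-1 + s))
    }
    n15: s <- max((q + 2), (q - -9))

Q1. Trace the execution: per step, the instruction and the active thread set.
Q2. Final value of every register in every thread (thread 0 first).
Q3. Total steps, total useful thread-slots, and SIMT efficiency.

step 0: q <- ((12 + q) + (thread + -1)) {0,1,2,3,4,5,6,7}
step 1: s <- 9                       {0,1,2,3,4,5,6,7}
step 2: q <- (s * 0)                 {0,1,2,3,4,5,6,7}
step 3: eval ((4 // 3) != -3)        {0,1,2,3,4,5,6,7}
step 4: s <- ((s + thread) % 3)      {0,1,2,3,4,5,6,7}
step 5: q <- ((thread - thread) % -3) {0,1,2,3,4,5,6,7}
step 6: eval ((s - s) == 1)          {0,1,2,3,4,5,6,7}
step 7: q <- 7                       {0,1,2,3,4,5,6,7}
step 8: q <- ((thread % 5) + (-1 + s)) {0,1,2,3,4,5,6,7}
step 9: s <- max((q + 2), (q - -9))  {0,1,2,3,4,5,6,7}

Answer: 10 steps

q: -1,1,3,2,4,1,0,2
s: 8,10,12,11,13,10,9,11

steps = 10; useful = 80; efficiency = 80/80 = 1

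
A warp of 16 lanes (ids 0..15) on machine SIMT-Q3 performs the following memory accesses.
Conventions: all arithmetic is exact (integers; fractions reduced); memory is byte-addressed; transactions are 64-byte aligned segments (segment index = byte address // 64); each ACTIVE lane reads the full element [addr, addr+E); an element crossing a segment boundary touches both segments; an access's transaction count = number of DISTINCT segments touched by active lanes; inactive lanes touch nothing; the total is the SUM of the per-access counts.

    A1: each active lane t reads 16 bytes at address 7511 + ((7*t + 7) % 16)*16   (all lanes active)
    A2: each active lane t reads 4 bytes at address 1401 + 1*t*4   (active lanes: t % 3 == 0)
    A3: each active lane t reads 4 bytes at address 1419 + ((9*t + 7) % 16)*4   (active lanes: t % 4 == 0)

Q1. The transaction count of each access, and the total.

A1: 5 transactions
A2: 2 transactions
A3: 2 transactions

Answer: 5,2,2; total 9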